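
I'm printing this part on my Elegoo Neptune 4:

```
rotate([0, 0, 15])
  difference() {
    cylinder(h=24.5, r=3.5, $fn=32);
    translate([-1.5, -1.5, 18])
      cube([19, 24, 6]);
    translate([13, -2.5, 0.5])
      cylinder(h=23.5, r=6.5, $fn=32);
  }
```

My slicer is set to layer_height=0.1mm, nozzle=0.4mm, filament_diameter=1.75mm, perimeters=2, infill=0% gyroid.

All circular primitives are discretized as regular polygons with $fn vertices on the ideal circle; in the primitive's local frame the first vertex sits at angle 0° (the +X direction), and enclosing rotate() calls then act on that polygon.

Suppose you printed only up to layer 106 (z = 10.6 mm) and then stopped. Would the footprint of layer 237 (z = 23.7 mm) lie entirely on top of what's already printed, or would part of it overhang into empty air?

Compare the two slices. At z = 10.6: the r=3.5 cylinder contributes a regular 32-gon of circumradius 3.5 (area = (32/2)·3.500²·sin(360°/32) = 38.24 mm²); the cube at (-1.5, -1.5) is absent (z outside [18, 24]); the r=6.5 cylinder at (13, -2.5) contributes a regular 32-gon of circumradius 6.5 (area = (32/2)·6.500²·sin(360°/32) = 131.88 mm²); After the difference (first − rest): starting from the r=3.5 cylinder (38.24 mm²), the r=6.5 cylinder at (13, -2.5) misses the remaining region (no effect) — area = 38.24 mm²; (rotated 15° about Z; rotation is an isometry so areas/perimeters/island counts are preserved). At z = 23.7: the r=3.5 cylinder gives a regular 32-gon of circumradius 3.5 (constant along its height) (area = (32/2)·3.500²·sin(360°/32) = 38.24 mm²); the 19×24 cube at (-1.5, -1.5) contributes its full rectangle (area 456.00 mm²); the r=6.5 cylinder at (13, -2.5) gives a regular 32-gon of circumradius 6.5 (constant along its height) (area = (32/2)·6.500²·sin(360°/32) = 131.88 mm²); After the difference (first − rest): starting from the r=3.5 cylinder (38.24 mm²), the 19×24 cube at (-1.5, -1.5) partially overlaps it — only the 21.95 mm² overlap (of its 456.00 mm²) is removed, clipping the outline; the r=6.5 cylinder at (13, -2.5) misses the remaining region (no effect) — area = 16.29 mm²; (rotated 15° about Z; rotation is an isometry so areas/perimeters/island counts are preserved). Checking containment: the cross-section at z = 23.7 is a subset of the cross-section at z = 10.6.

entirely on top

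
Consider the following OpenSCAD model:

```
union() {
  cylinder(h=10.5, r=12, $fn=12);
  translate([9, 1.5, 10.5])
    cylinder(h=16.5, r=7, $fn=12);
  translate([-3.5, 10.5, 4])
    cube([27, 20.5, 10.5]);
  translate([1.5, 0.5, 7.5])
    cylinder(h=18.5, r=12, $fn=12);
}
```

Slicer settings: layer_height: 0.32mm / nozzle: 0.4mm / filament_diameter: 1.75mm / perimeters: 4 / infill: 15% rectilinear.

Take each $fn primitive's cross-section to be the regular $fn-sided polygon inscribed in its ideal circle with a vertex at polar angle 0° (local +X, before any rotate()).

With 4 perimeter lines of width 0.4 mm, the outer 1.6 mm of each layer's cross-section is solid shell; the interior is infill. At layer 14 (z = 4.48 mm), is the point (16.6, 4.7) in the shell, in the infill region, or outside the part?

outside

At z = 4.48 mm: the r=12 cylinder contributes a regular 12-gon of circumradius 12; the cylinder at (9, 1.5) is not intersected at this z (z outside [10.5, 27]); the cube at (-3.5, 10.5) is present — its section is the full 27×20.5 rectangle; the cylinder at (1.5, 0.5) does not reach this height (z outside [7.5, 26]); Combining (union): the regions partially overlap (shared area 7.81 mm²), so overlapping operands fuse into one piece — 1 connected region. Overall, the cross-section is a single solid region. The nearest boundary edge runs (10.39, 6.00)→(12.00, 0.00); distance from the point to it = 5.66 mm. The point is not inside any of the regions above, so it lies outside the cross-section (5.66 mm from the nearest boundary).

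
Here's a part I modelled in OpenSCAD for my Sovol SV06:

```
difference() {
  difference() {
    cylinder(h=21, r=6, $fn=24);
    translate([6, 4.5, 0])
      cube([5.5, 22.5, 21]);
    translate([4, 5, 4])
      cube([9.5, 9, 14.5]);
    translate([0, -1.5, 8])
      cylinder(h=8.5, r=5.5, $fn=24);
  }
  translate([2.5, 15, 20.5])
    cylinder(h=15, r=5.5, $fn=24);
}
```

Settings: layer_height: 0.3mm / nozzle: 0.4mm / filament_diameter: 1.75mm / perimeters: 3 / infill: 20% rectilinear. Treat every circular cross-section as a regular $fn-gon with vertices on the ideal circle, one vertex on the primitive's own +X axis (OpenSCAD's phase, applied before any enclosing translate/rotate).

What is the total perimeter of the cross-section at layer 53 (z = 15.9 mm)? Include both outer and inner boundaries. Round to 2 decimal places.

43.74 mm

At z = 15.9 mm: the r=6 cylinder gives a regular 24-gon of circumradius 6 (constant along its height) (perimeter = 2·24·6.000·sin(180°/24) = 37.59 mm); the cube at (6, 4.5) is present — its section is the full 5.5×22.5 rectangle (perimeter 56.00 mm); the cube at (4, 5) (footprint 9.5×9) is included at this height (perimeter 37.00 mm); the r=5.5 cylinder at (0, -1.5) contributes a regular 24-gon of circumradius 5.5 (perimeter = 2·24·5.500·sin(180°/24) = 34.46 mm); After the difference (first − rest): starting from the r=6 cylinder, the 5.5×22.5 cube at (6, 4.5) misses the remaining region (no effect); the 9.5×9 cube at (4, 5) misses the remaining region (no effect); the r=5.5 cylinder at (0, -1.5) partially overlaps it — only the 84.82 mm² overlap (of its 93.95 mm²) is removed, clipping the outline — boundary = 43.74 mm; the cylinder at (2.5, 15) is not intersected at this z (z outside [20.5, 35.5]); After the difference (first − rest): none of the subtracted shapes is present at this height, so the result so far is unchanged — boundary = 43.74 mm. Overall, the cross-section is a single solid region. Total boundary length (outer) = 43.74 mm.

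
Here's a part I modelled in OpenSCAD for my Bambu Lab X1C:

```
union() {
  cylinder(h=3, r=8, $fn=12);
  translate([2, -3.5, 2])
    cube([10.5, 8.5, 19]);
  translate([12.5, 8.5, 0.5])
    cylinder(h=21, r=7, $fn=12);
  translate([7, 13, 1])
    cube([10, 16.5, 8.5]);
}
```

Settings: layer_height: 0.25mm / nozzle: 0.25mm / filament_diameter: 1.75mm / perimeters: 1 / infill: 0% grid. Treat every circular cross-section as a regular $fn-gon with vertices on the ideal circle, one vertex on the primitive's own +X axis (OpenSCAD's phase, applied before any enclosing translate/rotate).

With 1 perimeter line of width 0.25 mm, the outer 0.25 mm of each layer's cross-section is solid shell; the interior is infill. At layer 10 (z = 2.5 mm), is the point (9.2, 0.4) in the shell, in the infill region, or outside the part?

At z = 2.5 mm: the cylinder: section is a regular 12-gon, circumradius r=8; the cube at (2, -3.5) (footprint 10.5×8.5) is included at this height; the r=7 cylinder at (12.5, 8.5) contributes a regular 12-gon of circumradius 7; the cube at (7, 13) (footprint 10×16.5) is included at this height; Merging all regions: the regions partially overlap (shared area 76.03 mm²), so overlapping operands fuse into one piece — 1 connected region. Overall, the cross-section is a single solid region. The nearest boundary edge runs (12.50, 1.50)→(12.50, -3.50); distance from the point to it = 3.30 mm. The point is inside the cross-section and 3.30 mm from the nearest boundary — more than the 0.25 mm shell width (1 × 0.25), so it's in the infill interior.

infill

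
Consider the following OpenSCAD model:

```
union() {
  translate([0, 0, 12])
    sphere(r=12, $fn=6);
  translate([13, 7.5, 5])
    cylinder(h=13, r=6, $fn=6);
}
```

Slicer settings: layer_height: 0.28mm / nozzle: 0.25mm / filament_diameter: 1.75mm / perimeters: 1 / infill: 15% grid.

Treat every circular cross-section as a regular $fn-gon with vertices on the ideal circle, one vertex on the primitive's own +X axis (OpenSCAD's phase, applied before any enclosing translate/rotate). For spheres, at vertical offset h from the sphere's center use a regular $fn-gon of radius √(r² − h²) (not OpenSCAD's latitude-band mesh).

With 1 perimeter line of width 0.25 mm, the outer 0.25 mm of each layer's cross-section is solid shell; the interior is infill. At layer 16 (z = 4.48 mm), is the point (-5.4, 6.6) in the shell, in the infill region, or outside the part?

shell

At z = 4.48 mm: the r=12 sphere slices to a regular 6-gon of circumradius 9.351 (√(r²−h²) with h=7.52 from center); the cylinder at (13, 7.5) is absent (z outside [5, 18]); Combining (union): only the r=12 sphere is present, so the union is just that shape — 1 connected region. Overall, the cross-section is a single solid region. The nearest boundary edge runs (-4.68, 8.10)→(-9.35, 0.00); distance from the point to it = 0.12 mm. The point is inside the cross-section, 0.12 mm from the nearest boundary — within the 0.25 mm shell band (1 × 0.25).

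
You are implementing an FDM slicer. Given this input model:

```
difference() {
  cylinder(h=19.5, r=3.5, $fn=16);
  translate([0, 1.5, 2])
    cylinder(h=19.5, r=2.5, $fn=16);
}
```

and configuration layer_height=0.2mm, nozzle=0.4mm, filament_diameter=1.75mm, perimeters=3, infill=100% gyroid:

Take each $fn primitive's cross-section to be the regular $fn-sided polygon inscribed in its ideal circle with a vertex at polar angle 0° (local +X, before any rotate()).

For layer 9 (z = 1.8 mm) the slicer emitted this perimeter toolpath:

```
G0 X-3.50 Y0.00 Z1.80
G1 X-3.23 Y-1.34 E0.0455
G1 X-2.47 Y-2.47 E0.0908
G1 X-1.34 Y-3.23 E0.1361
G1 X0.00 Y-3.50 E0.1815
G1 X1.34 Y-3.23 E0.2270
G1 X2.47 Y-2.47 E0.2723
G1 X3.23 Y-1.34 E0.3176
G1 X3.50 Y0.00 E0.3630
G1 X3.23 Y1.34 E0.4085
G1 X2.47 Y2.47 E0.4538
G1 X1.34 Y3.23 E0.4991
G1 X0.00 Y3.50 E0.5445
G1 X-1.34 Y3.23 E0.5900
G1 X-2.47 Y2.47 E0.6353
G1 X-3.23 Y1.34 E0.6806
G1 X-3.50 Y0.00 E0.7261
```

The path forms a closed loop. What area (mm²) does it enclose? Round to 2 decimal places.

37.43 mm²

Apply the shoelace formula to the sequence of (X, Y) vertices; enclosed area = 37.43 mm².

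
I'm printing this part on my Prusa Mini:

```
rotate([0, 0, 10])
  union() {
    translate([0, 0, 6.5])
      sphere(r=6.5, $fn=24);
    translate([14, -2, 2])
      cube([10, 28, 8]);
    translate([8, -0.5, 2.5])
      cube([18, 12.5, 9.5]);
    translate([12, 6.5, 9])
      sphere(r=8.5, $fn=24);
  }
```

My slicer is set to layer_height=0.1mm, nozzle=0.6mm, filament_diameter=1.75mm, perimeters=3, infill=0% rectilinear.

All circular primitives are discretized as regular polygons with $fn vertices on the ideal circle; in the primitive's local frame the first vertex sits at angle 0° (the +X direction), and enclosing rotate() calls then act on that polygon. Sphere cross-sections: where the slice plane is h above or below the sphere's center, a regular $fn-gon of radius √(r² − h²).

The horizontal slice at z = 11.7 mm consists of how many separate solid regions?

2

At z = 11.7 mm: the sphere: section is a regular 24-gon, circumradius = √(r²−h²) = √(6.5²−5.2²) = 3.900; the cube at (14, -2) does not reach this height (z outside [2, 10]); the cube at (8, -0.5) (footprint 18×12.5) is included at this height; the r=8.5 sphere at (12, 6.5) slices to a regular 24-gon of circumradius 8.060 (√(r²−h²) with h=2.7 from center); Combining (union): the regions partially overlap (shared area 138.08 mm²), so overlapping operands fuse into one piece — 2 connected regions; (rotated 10° about Z; rotation is an isometry so areas/perimeters/island counts are preserved). The result has 2 disconnected regions.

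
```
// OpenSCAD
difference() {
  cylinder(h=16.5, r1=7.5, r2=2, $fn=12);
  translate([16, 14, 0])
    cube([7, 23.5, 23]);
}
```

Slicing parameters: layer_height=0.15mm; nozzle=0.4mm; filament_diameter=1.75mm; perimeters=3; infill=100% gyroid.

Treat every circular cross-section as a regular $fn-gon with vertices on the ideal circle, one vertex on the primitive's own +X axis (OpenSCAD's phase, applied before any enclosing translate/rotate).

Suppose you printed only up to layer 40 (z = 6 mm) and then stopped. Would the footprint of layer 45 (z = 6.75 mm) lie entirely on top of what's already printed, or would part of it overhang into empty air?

Compare the two slices. At z = 6: the cone (r1=7.5→r2=2) has section circumradius 5.500 here — a regular 12-gon (area = (12/2)·5.500²·sin(360°/12) = 90.75 mm²); the 7×23.5 cube at (16, 14) contributes its full rectangle (area 164.50 mm²); Subtracting the remaining from the first: starting from the cone (90.75 mm²), the 7×23.5 cube at (16, 14) misses the remaining region (no effect) — area = 90.75 mm². At z = 6.75: the cone (r1=7.5→r2=2) has section circumradius 5.250 here — a regular 12-gon (area = (12/2)·5.250²·sin(360°/12) = 82.69 mm²); the 7×23.5 cube at (16, 14) contributes its full rectangle (area 164.50 mm²); Taking the first minus the rest: starting from the cone (82.69 mm²), the 7×23.5 cube at (16, 14) misses the remaining region (no effect) — area = 82.69 mm². Checking containment: the cross-section at z = 6.75 is a subset of the cross-section at z = 6.

entirely on top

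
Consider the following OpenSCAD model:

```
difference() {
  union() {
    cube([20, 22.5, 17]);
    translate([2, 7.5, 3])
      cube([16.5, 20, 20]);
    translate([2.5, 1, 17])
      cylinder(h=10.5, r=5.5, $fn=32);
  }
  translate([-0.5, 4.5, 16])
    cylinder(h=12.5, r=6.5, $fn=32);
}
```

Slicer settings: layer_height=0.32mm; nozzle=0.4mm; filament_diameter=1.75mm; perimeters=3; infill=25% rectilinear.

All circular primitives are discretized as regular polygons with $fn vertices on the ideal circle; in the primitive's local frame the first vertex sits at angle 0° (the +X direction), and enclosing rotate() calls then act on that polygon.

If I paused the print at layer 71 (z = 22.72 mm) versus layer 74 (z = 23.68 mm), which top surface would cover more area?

Layer 71 (z = 22.72): the cube does not reach this height (z outside [0, 17]); the 16.5×20 cube at (2, 7.5) contributes its full rectangle (area 330.00 mm²); the r=5.5 cylinder at (2.5, 1) gives a regular 32-gon of circumradius 5.5 (constant along its height) (area = (32/2)·5.500²·sin(360°/32) = 94.42 mm²); Merging all regions: the 2 present regions are separate (no shared area or edge), so areas and boundary lengths simply add and each stays a separate island — area = 424.42 mm²; the cylinder at (-0.5, 4.5): section is a regular 32-gon, circumradius r=6.5 (area = (32/2)·6.500²·sin(360°/32) = 131.88 mm²); Subtracting the remaining from the first: starting from that combined region (424.42 mm²), the r=6.5 cylinder at (-0.5, 4.5) partially overlaps it — only the 63.98 mm² overlap (of its 131.88 mm²) is removed, clipping the outline — area = 360.44 mm². So its area = 360.44 mm². Layer 74 (z = 23.68): the cube is absent (z outside [0, 17]); the cube at (2, 7.5) is not intersected at this z (z outside [3, 23]); the r=5.5 cylinder at (2.5, 1) gives a regular 32-gon of circumradius 5.5 (constant along its height) (area = (32/2)·5.500²·sin(360°/32) = 94.42 mm²); Combining (union): only the r=5.5 cylinder at (2.5, 1) is present, so the union is just that shape — area = 94.42 mm²; the cylinder at (-0.5, 4.5): section is a regular 32-gon, circumradius r=6.5 (area = (32/2)·6.500²·sin(360°/32) = 131.88 mm²); Subtracting the remaining from the first: starting from that combined region (94.42 mm²), the r=6.5 cylinder at (-0.5, 4.5) partially overlaps it — only the 58.02 mm² overlap (of its 131.88 mm²) is removed, clipping the outline — area = 36.40 mm². So its area = 36.40 mm². Layer 71 is larger (360.44 vs 36.40 mm²).

layer 71 (z = 22.72 mm)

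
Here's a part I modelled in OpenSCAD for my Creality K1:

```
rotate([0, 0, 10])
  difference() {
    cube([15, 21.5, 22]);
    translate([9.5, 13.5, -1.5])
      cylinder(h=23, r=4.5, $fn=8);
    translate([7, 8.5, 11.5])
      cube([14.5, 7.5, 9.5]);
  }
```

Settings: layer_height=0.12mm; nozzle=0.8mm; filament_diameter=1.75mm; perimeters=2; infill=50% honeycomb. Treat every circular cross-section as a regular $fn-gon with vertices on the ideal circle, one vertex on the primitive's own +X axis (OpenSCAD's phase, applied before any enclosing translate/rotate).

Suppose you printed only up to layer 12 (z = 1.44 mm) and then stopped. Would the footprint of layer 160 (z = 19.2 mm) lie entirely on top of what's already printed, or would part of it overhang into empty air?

Compare the two slices. At z = 1.44: the cube is present — its section is the full 15×21.5 rectangle (area 322.50 mm²); the cylinder at (9.5, 13.5): section is a regular 8-gon, circumradius r=4.5 (area = (8/2)·4.500²·sin(360°/8) = 57.28 mm²); the cube at (7, 8.5) is not intersected at this z (z outside [11.5, 21]); Taking the first minus the rest: starting from the 15×21.5 cube (322.50 mm²), the r=4.5 cylinder at (9.5, 13.5) lies wholly inside it (removes its full 57.28 mm² and its 27.55 mm outline becomes a hole wall) — area = 265.22 mm²; (whole slice rotated 10° about Z — lengths, areas and connectivity unchanged). At z = 19.2: the cube (footprint 15×21.5) is included at this height (area 322.50 mm²); the r=4.5 cylinder at (9.5, 13.5) contributes a regular 8-gon of circumradius 4.5 (area = (8/2)·4.500²·sin(360°/8) = 57.28 mm²); the cube at (7, 8.5) is present — its section is the full 14.5×7.5 rectangle (area 108.75 mm²); Subtracting the remaining from the first: starting from the 15×21.5 cube (322.50 mm²), the r=4.5 cylinder at (9.5, 13.5) lies wholly inside it (removes its full 57.28 mm² and its 27.55 mm outline becomes a hole wall); the 14.5×7.5 cube at (7, 8.5) partially overlaps it — only the 19.52 mm² overlap (of its 108.75 mm²) is removed, clipping the outline — area = 245.70 mm²; (rotated 10° about Z; rotation is an isometry so areas/perimeters/island counts are preserved). Checking containment: the cross-section at z = 19.2 is a subset of the cross-section at z = 1.44.

entirely on top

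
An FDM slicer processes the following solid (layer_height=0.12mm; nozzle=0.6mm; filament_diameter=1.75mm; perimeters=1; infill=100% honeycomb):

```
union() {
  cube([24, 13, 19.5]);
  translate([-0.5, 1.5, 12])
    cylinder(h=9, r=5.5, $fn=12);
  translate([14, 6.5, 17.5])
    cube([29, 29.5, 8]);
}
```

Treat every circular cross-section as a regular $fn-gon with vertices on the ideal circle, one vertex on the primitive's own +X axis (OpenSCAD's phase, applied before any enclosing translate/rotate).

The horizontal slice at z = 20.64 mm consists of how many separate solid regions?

2

At z = 20.64 mm: the cube does not reach this height (z outside [0, 19.5]); the r=5.5 cylinder at (-0.5, 1.5) gives a regular 12-gon of circumradius 5.5 (constant along its height); the cube at (14, 6.5) is present — its section is the full 29×29.5 rectangle; Merging all regions: the 2 present regions are separate (no shared area or edge), so areas and boundary lengths simply add and each stays a separate island — 2 connected regions. The result has 2 disconnected regions.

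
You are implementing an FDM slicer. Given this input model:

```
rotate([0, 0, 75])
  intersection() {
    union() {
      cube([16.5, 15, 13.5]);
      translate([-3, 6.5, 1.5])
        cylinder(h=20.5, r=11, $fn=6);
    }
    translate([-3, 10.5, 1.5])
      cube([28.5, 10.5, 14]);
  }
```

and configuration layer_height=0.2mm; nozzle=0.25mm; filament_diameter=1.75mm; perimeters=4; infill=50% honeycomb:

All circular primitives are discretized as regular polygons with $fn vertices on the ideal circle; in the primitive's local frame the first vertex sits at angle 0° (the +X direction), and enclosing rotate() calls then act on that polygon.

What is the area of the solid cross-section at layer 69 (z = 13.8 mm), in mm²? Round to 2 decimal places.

39.21 mm²

At z = 13.8 mm: the cube does not reach this height (z outside [0, 13.5]); the r=11 cylinder at (-3, 6.5) gives a regular 6-gon of circumradius 11 (constant along its height) (area = (6/2)·11.000²·sin(360°/6) = 314.37 mm²); Merging all regions: only the r=11 cylinder at (-3, 6.5) is present, so the union is just that shape — area = 314.37 mm²; the 28.5×10.5 cube at (-3, 10.5) contributes its full rectangle (area 299.25 mm²); Keeping only the common overlap: the 28.5×10.5 cube at (-3, 10.5) partially overlaps the result so far; clipping to the common part keeps 39.21 mm² — area = 39.21 mm²; (whole slice rotated 75° about Z — lengths, areas and connectivity unchanged). Overall, the cross-section is a single solid region. Net area = 39.21 mm².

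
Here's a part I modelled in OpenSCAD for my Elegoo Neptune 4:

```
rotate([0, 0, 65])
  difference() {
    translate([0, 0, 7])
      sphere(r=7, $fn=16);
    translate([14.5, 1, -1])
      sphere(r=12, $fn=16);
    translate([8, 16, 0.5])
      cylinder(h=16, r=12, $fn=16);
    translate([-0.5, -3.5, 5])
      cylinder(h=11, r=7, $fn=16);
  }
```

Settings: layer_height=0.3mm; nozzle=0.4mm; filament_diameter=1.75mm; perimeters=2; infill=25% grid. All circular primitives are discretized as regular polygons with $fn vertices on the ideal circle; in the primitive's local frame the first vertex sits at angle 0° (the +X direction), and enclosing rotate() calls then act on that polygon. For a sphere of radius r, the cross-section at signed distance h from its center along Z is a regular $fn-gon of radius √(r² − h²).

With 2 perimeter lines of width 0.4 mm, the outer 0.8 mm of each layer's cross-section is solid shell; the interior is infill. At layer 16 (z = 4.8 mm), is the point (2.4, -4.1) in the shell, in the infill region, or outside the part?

infill

At z = 4.8 mm: the sphere: section is a regular 16-gon, circumradius = √(r²−h²) = √(7²−2.2²) = 6.645; the r=12 sphere at (14.5, 1) contributes a regular 16-gon of circumradius √(12²−5.8²) = 10.505; the cylinder at (8, 16): section is a regular 16-gon, circumradius r=12; the cylinder at (-0.5, -3.5) is absent (z outside [5, 16]); Taking the first minus the rest: starting from the r=7 sphere, the r=12 sphere at (14.5, 1) partially overlaps it — only the 13.64 mm² overlap (of its 337.86 mm²) is removed, clipping the outline; the r=12 cylinder at (8, 16) partially overlaps it — only the 1.45 mm² overlap (of its 440.85 mm²) is removed, clipping the outline — 1 connected region; (rotated 65° about Z; rotation is an isometry so areas/perimeters/island counts are preserved). Overall, the cross-section is a single solid region. Undo the 65° rotation: the query point maps to (-2.702, -3.908) in the un-rotated model frame. The nearest boundary edge runs (-2.54, -6.14)→(-4.70, -4.70); distance from the point to it = 1.77 mm. The point is inside the cross-section and 1.77 mm from the nearest boundary — more than the 0.8 mm shell width (2 × 0.4), so it's in the infill interior.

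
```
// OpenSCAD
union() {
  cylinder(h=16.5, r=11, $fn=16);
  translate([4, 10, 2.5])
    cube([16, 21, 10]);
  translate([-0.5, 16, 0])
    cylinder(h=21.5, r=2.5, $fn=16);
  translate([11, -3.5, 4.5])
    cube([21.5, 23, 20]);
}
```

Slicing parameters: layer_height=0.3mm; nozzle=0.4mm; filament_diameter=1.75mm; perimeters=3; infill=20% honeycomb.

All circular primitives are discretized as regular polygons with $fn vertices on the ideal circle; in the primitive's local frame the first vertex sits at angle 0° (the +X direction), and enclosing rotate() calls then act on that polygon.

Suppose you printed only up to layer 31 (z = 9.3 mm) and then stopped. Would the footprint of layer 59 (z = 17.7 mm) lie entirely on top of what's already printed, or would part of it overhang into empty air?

Compare the two slices. At z = 9.3: the r=11 cylinder contributes a regular 16-gon of circumradius 11 (area = (16/2)·11.000²·sin(360°/16) = 370.44 mm²); the cube at (4, 10) (footprint 16×21) is included at this height (area 336.00 mm²); the r=2.5 cylinder at (-0.5, 16) gives a regular 16-gon of circumradius 2.5 (constant along its height) (area = (16/2)·2.500²·sin(360°/16) = 19.13 mm²); the 21.5×23 cube at (11, -3.5) contributes its full rectangle (area 494.50 mm²); Taking the union: the regions partially overlap — summed areas 1220.07 mm² minus the doubly-counted overlap 85.56 mm² gives 1134.51 mm² — area = 1134.51 mm². At z = 17.7: the cylinder does not reach this height (z outside [0, 16.5]); the cube at (4, 10) is not intersected at this z (z outside [2.5, 12.5]); the r=2.5 cylinder at (-0.5, 16) contributes a regular 16-gon of circumradius 2.5 (area = (16/2)·2.500²·sin(360°/16) = 19.13 mm²); the cube at (11, -3.5) (footprint 21.5×23) is included at this height (area 494.50 mm²); Combining (union): the 2 present regions are separate (no shared area or edge), so areas and boundary lengths simply add and each stays a separate island — area = 513.63 mm². Checking containment: the cross-section at z = 17.7 is a subset of the cross-section at z = 9.3.

entirely on top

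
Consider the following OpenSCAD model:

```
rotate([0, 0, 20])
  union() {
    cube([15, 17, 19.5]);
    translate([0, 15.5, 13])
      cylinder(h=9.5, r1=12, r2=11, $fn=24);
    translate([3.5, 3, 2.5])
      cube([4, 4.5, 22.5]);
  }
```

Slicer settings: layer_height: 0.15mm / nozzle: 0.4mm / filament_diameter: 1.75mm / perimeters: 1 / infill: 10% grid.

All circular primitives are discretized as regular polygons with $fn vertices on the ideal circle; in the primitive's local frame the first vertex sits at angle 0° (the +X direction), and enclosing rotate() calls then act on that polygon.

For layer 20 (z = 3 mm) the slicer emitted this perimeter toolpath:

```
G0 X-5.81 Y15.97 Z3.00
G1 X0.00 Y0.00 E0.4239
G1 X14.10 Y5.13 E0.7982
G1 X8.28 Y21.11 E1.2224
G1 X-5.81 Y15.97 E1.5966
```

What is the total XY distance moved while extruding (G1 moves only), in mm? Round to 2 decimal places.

64.00 mm

Sum the Euclidean lengths of each G1 segment: total = 64.00 mm.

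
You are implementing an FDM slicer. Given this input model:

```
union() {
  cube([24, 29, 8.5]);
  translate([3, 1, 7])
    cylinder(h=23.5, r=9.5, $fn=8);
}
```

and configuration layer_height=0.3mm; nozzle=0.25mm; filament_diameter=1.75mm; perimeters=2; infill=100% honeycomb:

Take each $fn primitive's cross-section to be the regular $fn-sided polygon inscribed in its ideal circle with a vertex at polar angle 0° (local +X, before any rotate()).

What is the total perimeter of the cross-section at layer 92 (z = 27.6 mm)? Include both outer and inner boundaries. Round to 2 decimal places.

58.17 mm

At z = 27.6 mm: the cube is absent (z outside [0, 8.5]); the cylinder at (3, 1): section is a regular 8-gon, circumradius r=9.5 (perimeter = 2·8·9.500·sin(180°/8) = 58.17 mm); Taking the union: only the r=9.5 cylinder at (3, 1) is present, so the union is just that shape — boundary = 58.17 mm. Overall, the cross-section is a single solid region. Total boundary length (outer) = 58.17 mm.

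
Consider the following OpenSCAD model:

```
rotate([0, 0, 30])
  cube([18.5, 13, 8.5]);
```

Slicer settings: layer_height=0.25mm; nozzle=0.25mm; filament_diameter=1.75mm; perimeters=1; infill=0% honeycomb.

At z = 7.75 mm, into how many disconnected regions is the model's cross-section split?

1

At z = 7.75 mm: the cube is present — its section is the full 18.5×13 rectangle; (rotated 30° about Z; rotation is an isometry so areas/perimeters/island counts are preserved). The result has 1 disconnected region.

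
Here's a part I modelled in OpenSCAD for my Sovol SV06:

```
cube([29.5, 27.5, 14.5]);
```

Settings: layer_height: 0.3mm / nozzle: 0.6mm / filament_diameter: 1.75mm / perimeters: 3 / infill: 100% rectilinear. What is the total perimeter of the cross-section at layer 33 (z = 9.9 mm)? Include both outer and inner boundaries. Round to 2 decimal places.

At z = 9.9 mm: the 29.5×27.5 cube contributes its full rectangle (perimeter 114.00 mm). Overall, the cross-section is a single solid region. Total boundary length (outer) = 114.00 mm.

114.00 mm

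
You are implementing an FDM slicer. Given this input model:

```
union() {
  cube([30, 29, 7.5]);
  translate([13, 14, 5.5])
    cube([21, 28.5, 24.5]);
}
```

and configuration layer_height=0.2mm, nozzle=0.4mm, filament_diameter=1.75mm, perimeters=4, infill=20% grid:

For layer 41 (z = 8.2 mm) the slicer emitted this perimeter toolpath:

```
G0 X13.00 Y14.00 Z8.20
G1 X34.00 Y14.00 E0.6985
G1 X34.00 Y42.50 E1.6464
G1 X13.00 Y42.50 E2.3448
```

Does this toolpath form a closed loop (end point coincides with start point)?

no

Start point (G0): (13.00, 14.00). End point (last G1): the path does not return to the start — open.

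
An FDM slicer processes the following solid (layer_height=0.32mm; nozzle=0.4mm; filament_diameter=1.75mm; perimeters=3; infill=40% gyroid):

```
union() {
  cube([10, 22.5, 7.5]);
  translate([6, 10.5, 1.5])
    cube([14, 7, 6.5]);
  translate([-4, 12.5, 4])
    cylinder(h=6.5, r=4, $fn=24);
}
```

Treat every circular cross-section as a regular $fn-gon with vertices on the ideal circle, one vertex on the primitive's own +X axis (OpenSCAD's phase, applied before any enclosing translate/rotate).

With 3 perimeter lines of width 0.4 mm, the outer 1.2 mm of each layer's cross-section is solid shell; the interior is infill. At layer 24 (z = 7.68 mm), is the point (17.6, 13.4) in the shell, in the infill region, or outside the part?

At z = 7.68 mm: the cube is absent (z outside [0, 7.5]); the cube at (6, 10.5) is present — its section is the full 14×7 rectangle; the cylinder at (-4, 12.5): section is a regular 24-gon, circumradius r=4; Taking the union: the 2 present regions are separate (no shared area or edge), so areas and boundary lengths simply add and each stays a separate island — 2 connected regions. Overall, the cross-section has 2 separate islands. The nearest boundary edge runs (20.00, 17.50)→(20.00, 10.50); distance from the point to it = 2.40 mm. (Shell/infill is judged within the island containing the point — the largest one.) The point is inside the cross-section and 2.40 mm from the nearest boundary — more than the 1.2 mm shell width (3 × 0.4), so it's in the infill interior.

infill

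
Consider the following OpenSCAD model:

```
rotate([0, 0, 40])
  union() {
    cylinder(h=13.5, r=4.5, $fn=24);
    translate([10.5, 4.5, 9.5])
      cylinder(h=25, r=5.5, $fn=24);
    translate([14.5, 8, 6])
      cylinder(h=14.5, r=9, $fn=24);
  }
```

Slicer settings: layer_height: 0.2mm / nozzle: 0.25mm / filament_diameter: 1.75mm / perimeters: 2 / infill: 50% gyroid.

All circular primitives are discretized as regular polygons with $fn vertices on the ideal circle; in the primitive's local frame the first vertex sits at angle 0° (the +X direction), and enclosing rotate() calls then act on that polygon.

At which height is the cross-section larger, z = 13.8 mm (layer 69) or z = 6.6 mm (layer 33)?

layer 33 (z = 6.6 mm)

Layer 69 (z = 13.8): the cylinder does not reach this height (z outside [0, 13.5]); the cylinder at (10.5, 4.5): section is a regular 24-gon, circumradius r=5.5 (area = (24/2)·5.500²·sin(360°/24) = 93.95 mm²); the cylinder at (14.5, 8): section is a regular 24-gon, circumradius r=9 (area = (24/2)·9.000²·sin(360°/24) = 251.57 mm²); Combining (union): the regions partially overlap — summed areas 345.52 mm² minus the doubly-counted overlap 79.80 mm² gives 265.73 mm² — area = 265.73 mm²; (rotated 40° about Z; rotation is an isometry so areas/perimeters/island counts are preserved). So its area = 265.73 mm². Layer 33 (z = 6.6): the r=4.5 cylinder gives a regular 24-gon of circumradius 4.5 (constant along its height) (area = (24/2)·4.500²·sin(360°/24) = 62.89 mm²); the cylinder at (10.5, 4.5) is absent (z outside [9.5, 34.5]); the r=9 cylinder at (14.5, 8) contributes a regular 24-gon of circumradius 9 (area = (24/2)·9.000²·sin(360°/24) = 251.57 mm²); Combining (union): the 2 present regions are separate (no shared area or edge), so areas and boundary lengths simply add and each stays a separate island — area = 314.47 mm²; (rotated 40° about Z; rotation is an isometry so areas/perimeters/island counts are preserved). So its area = 314.47 mm². Layer 33 is larger (314.47 vs 265.73 mm²).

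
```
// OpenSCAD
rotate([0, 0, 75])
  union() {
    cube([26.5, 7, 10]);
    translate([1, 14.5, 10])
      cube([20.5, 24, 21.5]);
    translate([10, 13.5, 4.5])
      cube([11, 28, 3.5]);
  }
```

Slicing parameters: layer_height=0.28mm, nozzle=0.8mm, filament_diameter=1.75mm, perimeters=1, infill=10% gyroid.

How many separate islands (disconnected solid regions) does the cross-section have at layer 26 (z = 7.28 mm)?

At z = 7.28 mm: the 26.5×7 cube contributes its full rectangle; the cube at (1, 14.5) is absent (z outside [10, 31.5]); the cube at (10, 13.5) is present — its section is the full 11×28 rectangle; Merging all regions: the 2 present regions are separate (no shared area or edge), so areas and boundary lengths simply add and each stays a separate island — 2 connected regions; (rotated 75° about Z; rotation is an isometry so areas/perimeters/island counts are preserved). Overall, the cross-section has 2 separate islands. Island count = 2.

2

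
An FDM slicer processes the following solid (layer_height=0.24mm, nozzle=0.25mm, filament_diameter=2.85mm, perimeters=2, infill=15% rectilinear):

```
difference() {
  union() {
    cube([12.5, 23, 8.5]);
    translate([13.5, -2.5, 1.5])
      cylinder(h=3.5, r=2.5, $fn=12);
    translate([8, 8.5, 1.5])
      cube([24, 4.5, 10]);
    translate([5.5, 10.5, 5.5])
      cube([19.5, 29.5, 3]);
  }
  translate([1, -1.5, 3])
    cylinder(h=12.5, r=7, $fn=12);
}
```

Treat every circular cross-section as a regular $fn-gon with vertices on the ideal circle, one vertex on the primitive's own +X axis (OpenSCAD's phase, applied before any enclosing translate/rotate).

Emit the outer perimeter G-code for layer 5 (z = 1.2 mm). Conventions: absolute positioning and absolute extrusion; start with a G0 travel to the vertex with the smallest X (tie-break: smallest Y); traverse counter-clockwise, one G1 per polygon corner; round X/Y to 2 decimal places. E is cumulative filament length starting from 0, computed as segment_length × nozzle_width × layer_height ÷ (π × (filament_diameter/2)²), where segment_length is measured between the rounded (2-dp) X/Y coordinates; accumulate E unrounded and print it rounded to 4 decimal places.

G0 X0.00 Y0.00 Z1.20
G1 X12.50 Y0.00 E0.1176
G1 X12.50 Y23.00 E0.3339
G1 X0.00 Y23.00 E0.4515
G1 X0.00 Y0.00 E0.6678

At z = 1.2 mm: the 12.5×23 cube contributes its full rectangle; the cylinder at (13.5, -2.5) does not reach this height (z outside [1.5, 5]); the cube at (8, 8.5) is not intersected at this z (z outside [1.5, 11.5]); the cube at (5.5, 10.5) is not intersected at this z (z outside [5.5, 8.5]); Combining (union): only the 12.5×23 cube is present, so the union is just that shape — 1 connected region; the cylinder at (1, -1.5) does not reach this height (z outside [3, 15.5]); Subtracting the remaining from the first: none of the subtracted shapes is present at this height, so the result so far is unchanged — 1 connected region. The outline is a single polygon with 4 vertices. Extrusion per mm of travel: 0.25 × 0.24 / (π × 1.425²) = 0.009405. Accumulating E over each segment gives final E = 0.6678.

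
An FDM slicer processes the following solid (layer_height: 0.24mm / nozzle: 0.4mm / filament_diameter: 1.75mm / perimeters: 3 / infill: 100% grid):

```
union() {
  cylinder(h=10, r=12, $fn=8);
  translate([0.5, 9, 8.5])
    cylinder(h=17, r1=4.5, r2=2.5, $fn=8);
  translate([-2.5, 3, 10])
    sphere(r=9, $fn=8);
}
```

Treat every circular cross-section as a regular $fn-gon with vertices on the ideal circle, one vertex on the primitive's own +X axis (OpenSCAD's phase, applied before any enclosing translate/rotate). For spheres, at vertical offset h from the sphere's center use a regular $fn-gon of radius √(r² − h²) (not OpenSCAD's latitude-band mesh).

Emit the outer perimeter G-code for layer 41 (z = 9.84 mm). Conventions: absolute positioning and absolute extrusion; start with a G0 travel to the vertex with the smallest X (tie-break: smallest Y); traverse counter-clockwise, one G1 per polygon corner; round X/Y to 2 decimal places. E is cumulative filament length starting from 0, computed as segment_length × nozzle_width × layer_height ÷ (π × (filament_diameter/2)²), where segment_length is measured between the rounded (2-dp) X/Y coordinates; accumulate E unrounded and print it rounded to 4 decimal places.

At z = 9.84 mm: the r=12 cylinder contributes a regular 8-gon of circumradius 12; the cone at (0.5, 9) contributes a regular 8-gon of circumradius 4.342 (interpolated between r1=4.5 and r2=2.5 at t=0.079); the sphere at (-2.5, 3): section is a regular 8-gon, circumradius = √(r²−h²) = √(9²−0.16²) = 8.999; Combining (union): the regions partially overlap (shared area 262.38 mm²), so overlapping operands fuse into one piece — 1 connected region. The outline is a single polygon with 14 vertices. Extrusion per mm of travel: 0.4 × 0.24 / (π × 0.875²) = 0.039912. Accumulating E over each segment gives final E = 3.0374.

G0 X-12.00 Y0.00 Z9.84
G1 X-8.49 Y-8.49 E0.3667
G1 X0.00 Y-12.00 E0.7333
G1 X8.49 Y-8.49 E1.1000
G1 X12.00 Y0.00 E1.4667
G1 X8.49 Y8.49 E1.8334
G1 X4.35 Y10.20 E2.0121
G1 X3.57 Y12.07 E2.0930
G1 X0.50 Y13.34 E2.2256
G1 X-2.57 Y12.07 E2.3582
G1 X-2.62 Y11.95 E2.3634
G1 X-8.86 Y9.36 E2.6330
G1 X-11.50 Y3.00 E2.9079
G1 X-11.13 Y2.11 E2.9464
G1 X-12.00 Y0.00 E3.0374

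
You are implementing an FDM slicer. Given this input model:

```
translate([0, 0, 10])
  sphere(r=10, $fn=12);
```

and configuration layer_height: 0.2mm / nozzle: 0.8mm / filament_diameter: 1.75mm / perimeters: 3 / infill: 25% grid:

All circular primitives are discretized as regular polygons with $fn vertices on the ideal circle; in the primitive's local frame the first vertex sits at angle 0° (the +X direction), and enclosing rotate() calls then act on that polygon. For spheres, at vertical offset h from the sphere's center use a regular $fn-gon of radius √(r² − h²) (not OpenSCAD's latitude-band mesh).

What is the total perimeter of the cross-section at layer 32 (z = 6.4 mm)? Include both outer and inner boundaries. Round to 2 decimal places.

At z = 6.4 mm: the r=10 sphere slices to a regular 12-gon of circumradius 9.330 (√(r²−h²) with h=3.6 from center) (perimeter = 2·12·9.330·sin(180°/12) = 57.95 mm). Overall, the cross-section is a single solid region. Total boundary length (outer) = 57.95 mm.

57.95 mm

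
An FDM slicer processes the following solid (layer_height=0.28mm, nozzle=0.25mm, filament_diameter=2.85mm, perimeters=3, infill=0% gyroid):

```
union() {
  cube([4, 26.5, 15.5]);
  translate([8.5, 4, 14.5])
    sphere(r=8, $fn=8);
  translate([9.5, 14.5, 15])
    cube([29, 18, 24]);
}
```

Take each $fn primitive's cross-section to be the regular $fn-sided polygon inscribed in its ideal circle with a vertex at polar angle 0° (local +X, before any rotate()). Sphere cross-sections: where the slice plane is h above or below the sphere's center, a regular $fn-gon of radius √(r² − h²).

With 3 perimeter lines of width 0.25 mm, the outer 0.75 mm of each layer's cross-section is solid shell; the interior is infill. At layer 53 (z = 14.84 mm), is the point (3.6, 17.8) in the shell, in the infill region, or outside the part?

shell

At z = 14.84 mm: the cube (footprint 4×26.5) is included at this height; the r=8 sphere at (8.5, 4) slices to a regular 8-gon of circumradius 7.993 (√(r²−h²) with h=0.34 from center); the cube at (9.5, 14.5) does not reach this height (z outside [15, 39]); Merging all regions: the regions partially overlap (shared area 24.06 mm²), so overlapping operands fuse into one piece — 1 connected region. Overall, the cross-section is a single solid region. The nearest boundary edge runs (4.00, 26.50)→(4.00, 10.13); distance from the point to it = 0.40 mm. The point is inside the cross-section, 0.40 mm from the nearest boundary — within the 0.75 mm shell band (3 × 0.25).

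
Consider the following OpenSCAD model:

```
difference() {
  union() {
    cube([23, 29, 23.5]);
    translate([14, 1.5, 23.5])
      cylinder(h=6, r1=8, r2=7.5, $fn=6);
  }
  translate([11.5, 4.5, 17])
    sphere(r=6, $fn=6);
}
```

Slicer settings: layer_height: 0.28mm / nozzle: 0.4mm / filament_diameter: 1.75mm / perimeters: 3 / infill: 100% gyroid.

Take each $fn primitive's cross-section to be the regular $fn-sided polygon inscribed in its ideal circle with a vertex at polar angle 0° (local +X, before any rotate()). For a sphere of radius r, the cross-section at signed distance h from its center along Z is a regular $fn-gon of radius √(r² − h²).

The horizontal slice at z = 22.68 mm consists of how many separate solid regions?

1

At z = 22.68 mm: the cube is present — its section is the full 23×29 rectangle; the cone at (14, 1.5) is absent (z outside [23.5, 29.5]); Taking the union: only the 23×29 cube is present, so the union is just that shape — 1 connected region; the r=6 sphere at (11.5, 4.5) slices to a regular 6-gon of circumradius 1.933 (√(r²−h²) with h=5.68 from center); After the difference (first − rest): starting from the result so far, the r=6 sphere at (11.5, 4.5) lies wholly inside it (removes its full 9.71 mm² and its 11.60 mm outline becomes a hole wall) — 1 connected region with 1 hole. The result has 1 disconnected region.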